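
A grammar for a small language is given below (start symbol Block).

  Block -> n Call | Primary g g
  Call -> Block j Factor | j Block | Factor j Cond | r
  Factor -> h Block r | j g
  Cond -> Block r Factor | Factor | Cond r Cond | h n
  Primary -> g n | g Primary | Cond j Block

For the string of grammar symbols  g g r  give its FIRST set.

{ g }

g is a terminal; add {g} and stop.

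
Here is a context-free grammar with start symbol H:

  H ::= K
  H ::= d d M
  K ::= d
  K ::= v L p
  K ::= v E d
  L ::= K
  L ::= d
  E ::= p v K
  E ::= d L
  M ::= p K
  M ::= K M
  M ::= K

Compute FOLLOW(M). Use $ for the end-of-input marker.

{ $ }

In H ::= d d M: M is at the end, add FOLLOW(H) = { $ }.
In M ::= K M: M is at the end, add FOLLOW(M) = { $ }.
Union: FOLLOW(M) = { $ }.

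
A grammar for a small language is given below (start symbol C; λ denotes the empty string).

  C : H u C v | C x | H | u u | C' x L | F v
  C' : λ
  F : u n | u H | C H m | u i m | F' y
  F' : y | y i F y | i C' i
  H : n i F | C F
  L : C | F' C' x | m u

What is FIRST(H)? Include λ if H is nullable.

{ i, n, u, x, y }

H : n i F contributes {n}.
From H : C F: add FIRST(C) = { i, n, u, x, y }.
Union: FIRST(H) = { i, n, u, x, y }.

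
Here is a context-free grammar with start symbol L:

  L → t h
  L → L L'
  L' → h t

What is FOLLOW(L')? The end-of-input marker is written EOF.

In L → L L': L' is at the end, add FOLLOW(L) = { EOF, h }.
Union: FOLLOW(L') = { EOF, h }.

{ EOF, h }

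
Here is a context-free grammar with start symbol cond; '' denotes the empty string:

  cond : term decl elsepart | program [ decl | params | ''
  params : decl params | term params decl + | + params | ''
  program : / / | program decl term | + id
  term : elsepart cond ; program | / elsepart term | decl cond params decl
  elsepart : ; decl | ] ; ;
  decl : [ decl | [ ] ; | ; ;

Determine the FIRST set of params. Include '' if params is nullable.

{ +, /, ;, [, ], '' }

From params : decl params: add FIRST(decl) = { ;, [ }.
From params : term params decl +: add FIRST(term) = { /, ;, [, ] }.
params : + params contributes {+}.
params : '' contributes ''.
Union: FIRST(params) = { +, /, ;, [, ], '' }.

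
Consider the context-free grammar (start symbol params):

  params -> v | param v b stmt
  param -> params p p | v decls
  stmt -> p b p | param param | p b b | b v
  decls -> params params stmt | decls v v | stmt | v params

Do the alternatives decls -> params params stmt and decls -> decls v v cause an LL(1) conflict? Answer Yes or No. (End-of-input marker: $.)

Yes

FIRST(params params stmt) = { v } and FIRST(decls v v) = { b, p, v }.
Both contain v, so the two alternatives are not disjoint — LL(1) conflict.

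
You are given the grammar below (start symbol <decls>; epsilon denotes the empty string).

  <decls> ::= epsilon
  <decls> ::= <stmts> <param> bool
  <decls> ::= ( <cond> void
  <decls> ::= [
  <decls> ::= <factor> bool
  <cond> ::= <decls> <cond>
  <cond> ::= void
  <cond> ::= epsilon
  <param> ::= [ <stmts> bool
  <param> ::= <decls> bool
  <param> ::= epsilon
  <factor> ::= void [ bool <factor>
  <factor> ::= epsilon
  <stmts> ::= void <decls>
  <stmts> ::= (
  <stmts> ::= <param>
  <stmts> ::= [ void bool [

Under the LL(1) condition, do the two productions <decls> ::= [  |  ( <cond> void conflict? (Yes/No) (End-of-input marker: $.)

FIRST([) = { [ } and FIRST(( <cond> void) = { ( }.
The FIRST sets are disjoint and neither alternative is nullable — no conflict.

No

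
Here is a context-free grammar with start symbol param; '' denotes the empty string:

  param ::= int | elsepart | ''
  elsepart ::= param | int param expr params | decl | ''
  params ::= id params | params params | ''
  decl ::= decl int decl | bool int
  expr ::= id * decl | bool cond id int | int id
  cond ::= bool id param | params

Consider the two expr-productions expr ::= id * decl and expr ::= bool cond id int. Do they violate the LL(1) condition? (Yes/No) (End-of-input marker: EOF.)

No

FIRST(id * decl) = { id } and FIRST(bool cond id int) = { bool }.
The FIRST sets are disjoint and neither alternative is nullable — no conflict.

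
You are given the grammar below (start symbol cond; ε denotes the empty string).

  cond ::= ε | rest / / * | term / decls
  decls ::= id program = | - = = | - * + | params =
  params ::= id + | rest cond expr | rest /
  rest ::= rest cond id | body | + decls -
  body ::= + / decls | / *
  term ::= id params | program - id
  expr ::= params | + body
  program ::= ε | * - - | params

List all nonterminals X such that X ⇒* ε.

Directly nullable (have an ε-production): cond, program.
No other nonterminal has a production whose RHS symbols are all nullable.

{ cond, program }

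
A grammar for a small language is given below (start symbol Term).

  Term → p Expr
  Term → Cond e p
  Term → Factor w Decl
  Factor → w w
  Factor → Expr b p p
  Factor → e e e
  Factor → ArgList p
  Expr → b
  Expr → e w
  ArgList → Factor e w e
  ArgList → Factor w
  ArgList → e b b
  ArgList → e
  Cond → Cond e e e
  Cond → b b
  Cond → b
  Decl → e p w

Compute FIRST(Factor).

Factor → w w contributes {w}.
From Factor → Expr b p p: add FIRST(Expr) = { b, e }.
Factor → e e e contributes {e}.
From Factor → ArgList p: add FIRST(ArgList) = { b, e, w }.
Union: FIRST(Factor) = { b, e, w }.

{ b, e, w }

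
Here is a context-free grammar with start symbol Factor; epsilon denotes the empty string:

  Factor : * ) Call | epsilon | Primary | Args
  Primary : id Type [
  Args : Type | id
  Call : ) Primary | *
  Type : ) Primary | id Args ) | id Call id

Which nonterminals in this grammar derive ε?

{ Factor }

Directly nullable (have an epsilon-production): Factor.
No other nonterminal has a production whose RHS symbols are all nullable.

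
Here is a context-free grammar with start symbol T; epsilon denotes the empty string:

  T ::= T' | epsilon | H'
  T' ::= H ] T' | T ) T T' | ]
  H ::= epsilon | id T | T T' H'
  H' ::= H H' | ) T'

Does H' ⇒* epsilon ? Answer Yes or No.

No

Nullable nonterminals: H, T.
No production of H' has an RHS whose symbols are all nullable, so H' is not nullable.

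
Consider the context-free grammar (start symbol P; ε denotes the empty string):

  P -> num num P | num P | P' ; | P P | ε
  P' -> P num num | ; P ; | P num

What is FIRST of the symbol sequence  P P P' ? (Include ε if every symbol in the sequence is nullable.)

{ ;, num }

Add FIRST(P)\{ε} = { ;, num }; P is nullable, continue.
Add FIRST(P)\{ε} = { ;, num }; P is nullable, continue.
Add FIRST(P') = { ;, num }; P' is not nullable, stop.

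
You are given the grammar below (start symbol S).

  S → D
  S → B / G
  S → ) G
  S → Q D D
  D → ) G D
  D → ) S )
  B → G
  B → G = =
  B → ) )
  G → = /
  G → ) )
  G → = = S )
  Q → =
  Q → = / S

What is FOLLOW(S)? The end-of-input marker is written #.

S is the start symbol, so # ∈ FOLLOW(S).
In D → ) S ): add FIRST()) = { ) }.
In G → = = S ): add FIRST()) = { ) }.
In Q → = / S: S is at the end, add FOLLOW(Q) = { ) }.
Union: FOLLOW(S) = { #, ) }.

{ #, ) }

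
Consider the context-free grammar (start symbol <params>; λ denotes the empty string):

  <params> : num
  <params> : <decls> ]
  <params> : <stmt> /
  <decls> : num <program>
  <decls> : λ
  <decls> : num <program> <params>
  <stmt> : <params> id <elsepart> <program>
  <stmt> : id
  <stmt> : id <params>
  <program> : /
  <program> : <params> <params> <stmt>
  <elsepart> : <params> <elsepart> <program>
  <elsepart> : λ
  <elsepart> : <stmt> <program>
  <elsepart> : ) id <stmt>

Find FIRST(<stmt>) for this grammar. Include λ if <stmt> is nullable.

From <stmt> : <params> id <elsepart> <program>: add FIRST(<params>) = { ], id, num }.
<stmt> : id contributes {id}.
<stmt> : id <params> contributes {id}.
Union: FIRST(<stmt>) = { ], id, num }.

{ ], id, num }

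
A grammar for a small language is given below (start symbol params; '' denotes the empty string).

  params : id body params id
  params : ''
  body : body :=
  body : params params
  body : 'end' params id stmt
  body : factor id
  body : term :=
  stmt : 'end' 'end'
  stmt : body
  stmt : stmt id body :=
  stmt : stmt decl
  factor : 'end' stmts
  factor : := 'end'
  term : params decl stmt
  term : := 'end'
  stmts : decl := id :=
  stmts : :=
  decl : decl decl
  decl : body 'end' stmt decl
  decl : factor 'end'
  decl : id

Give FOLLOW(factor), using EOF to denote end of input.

In body : factor id: add FIRST(id) = { id }.
In decl : factor 'end': add FIRST('end') = { 'end' }.
Union: FOLLOW(factor) = { 'end', id }.

{ 'end', id }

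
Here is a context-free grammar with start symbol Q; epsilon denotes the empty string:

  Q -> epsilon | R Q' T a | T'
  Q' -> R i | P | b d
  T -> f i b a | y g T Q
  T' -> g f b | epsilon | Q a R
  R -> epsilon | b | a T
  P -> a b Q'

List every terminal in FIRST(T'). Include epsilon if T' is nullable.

T' -> g f b contributes {g}.
T' -> epsilon contributes epsilon.
From T' -> Q a R: Q nullable, take FIRST(Q) ∪ {a} = { a, b, g, i }.
Union: FIRST(T') = { a, b, g, i, epsilon }.

{ a, b, g, i, epsilon }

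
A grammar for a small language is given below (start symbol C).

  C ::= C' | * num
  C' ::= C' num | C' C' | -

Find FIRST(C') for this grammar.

{ - }

From C' ::= C' num: add FIRST(C') = { - }.
From C' ::= C' C': add FIRST(C') = { - }.
C' ::= - contributes {-}.
Union: FIRST(C') = { - }.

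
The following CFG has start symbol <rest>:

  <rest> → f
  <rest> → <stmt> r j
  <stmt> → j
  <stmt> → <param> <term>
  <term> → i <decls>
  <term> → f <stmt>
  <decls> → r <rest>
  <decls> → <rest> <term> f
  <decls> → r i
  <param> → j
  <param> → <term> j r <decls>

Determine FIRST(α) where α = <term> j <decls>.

{ f, i }

Add FIRST(<term>) = { f, i }; <term> is not nullable, stop.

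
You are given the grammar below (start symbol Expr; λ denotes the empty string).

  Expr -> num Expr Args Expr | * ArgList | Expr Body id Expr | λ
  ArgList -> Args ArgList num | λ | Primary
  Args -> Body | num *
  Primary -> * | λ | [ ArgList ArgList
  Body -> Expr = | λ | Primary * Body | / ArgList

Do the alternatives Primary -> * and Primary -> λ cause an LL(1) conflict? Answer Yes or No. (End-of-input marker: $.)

FIRST(*) = { * } and FIRST(λ) = { λ }.
The second alternative is nullable and FOLLOW(Primary) = { $, *, /, =, [, id, num } shares * with FIRST of the first — conflict.

Yes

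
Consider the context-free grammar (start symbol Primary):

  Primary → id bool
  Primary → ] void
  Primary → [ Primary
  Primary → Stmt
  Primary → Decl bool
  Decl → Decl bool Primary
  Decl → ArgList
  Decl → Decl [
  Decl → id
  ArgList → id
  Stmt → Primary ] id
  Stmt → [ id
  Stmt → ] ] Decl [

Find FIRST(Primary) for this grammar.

Primary → id bool contributes {id}.
Primary → ] void contributes {]}.
Primary → [ Primary contributes {[}.
From Primary → Stmt: add FIRST(Stmt) = { [, ], id }.
From Primary → Decl bool: add FIRST(Decl) = { id }.
Union: FIRST(Primary) = { [, ], id }.

{ [, ], id }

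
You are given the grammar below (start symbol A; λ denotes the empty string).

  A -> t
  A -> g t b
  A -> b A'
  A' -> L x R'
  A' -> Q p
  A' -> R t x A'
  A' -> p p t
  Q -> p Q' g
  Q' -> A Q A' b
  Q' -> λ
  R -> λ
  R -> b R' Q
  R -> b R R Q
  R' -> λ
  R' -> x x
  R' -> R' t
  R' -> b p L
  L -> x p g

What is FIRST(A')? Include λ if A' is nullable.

{ b, p, t, x }

From A' -> L x R': add FIRST(L) = { x }.
From A' -> Q p: add FIRST(Q) = { p }.
From A' -> R t x A': R nullable, take FIRST(R) ∪ {t} = { b, t }.
A' -> p p t contributes {p}.
Union: FIRST(A') = { b, p, t, x }.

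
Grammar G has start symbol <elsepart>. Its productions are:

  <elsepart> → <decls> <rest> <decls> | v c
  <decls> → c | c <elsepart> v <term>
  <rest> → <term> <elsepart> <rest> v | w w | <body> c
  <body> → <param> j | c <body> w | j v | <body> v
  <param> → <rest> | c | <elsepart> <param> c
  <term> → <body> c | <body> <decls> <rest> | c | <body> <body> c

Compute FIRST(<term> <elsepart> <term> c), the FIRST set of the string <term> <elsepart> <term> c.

Add FIRST(<term>) = { c, j, v, w }; <term> is not nullable, stop.

{ c, j, v, w }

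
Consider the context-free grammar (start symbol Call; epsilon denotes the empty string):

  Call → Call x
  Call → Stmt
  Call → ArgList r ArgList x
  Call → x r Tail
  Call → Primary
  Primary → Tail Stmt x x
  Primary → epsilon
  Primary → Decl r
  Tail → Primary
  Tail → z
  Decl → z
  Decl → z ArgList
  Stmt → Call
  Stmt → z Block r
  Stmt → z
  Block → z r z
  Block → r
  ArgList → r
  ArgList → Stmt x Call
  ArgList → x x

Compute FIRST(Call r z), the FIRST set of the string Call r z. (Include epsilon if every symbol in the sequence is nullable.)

{ r, x, z }

Add FIRST(Call)\{epsilon} = { r, x, z }; Call is nullable, continue.
r is a terminal; add {r} and stop.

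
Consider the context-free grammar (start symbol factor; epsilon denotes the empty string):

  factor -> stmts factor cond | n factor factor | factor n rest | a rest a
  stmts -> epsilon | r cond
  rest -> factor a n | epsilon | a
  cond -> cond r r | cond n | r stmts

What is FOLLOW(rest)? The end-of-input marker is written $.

{ $, a, n, r }

In factor -> factor n rest: rest is at the end, add FOLLOW(factor) = { $, a, n, r }.
In factor -> a rest a: add FIRST(a) = { a }.
Union: FOLLOW(rest) = { $, a, n, r }.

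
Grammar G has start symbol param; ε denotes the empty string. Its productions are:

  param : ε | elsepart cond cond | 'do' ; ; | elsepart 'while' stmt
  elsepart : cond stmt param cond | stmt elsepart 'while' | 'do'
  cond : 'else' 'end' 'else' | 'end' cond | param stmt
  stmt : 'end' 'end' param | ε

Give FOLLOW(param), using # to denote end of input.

{ #, 'do', 'else', 'end', 'while' }

param is the start symbol, so # ∈ FOLLOW(param).
In elsepart : cond stmt param cond: add FIRST(cond)\{ε} = { 'do', 'else', 'end', 'while' }.
  Since cond is nullable, also add FOLLOW(elsepart) = { #, 'do', 'else', 'end', 'while' }.
In cond : param stmt: add FIRST(stmt)\{ε} = { 'end' }.
  Since stmt is nullable, also add FOLLOW(cond) = { #, 'do', 'else', 'end', 'while' }.
In stmt : 'end' 'end' param: param is at the end, add FOLLOW(stmt) = { #, 'do', 'else', 'end', 'while' }.
Union: FOLLOW(param) = { #, 'do', 'else', 'end', 'while' }.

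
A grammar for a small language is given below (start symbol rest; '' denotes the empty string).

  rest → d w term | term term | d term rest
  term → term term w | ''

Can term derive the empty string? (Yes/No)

term has an ''-production, so term ⇒ ''.

Yes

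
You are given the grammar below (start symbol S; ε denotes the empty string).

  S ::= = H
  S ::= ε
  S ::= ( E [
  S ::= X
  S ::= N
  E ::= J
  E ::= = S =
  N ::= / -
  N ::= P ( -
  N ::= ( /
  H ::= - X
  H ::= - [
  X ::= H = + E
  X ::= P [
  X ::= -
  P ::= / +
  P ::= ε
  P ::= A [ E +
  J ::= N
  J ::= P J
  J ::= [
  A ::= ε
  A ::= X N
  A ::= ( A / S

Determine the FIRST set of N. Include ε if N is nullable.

N ::= / - contributes {/}.
From N ::= P ( -: P nullable, take FIRST(P) ∪ {(} = { (, -, /, [ }.
N ::= ( / contributes {(}.
Union: FIRST(N) = { (, -, /, [ }.

{ (, -, /, [ }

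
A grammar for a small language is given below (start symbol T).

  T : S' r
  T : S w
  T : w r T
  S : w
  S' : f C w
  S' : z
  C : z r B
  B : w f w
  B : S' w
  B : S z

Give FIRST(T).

From T : S' r: add FIRST(S') = { f, z }.
From T : S w: add FIRST(S) = { w }.
T : w r T contributes {w}.
Union: FIRST(T) = { f, w, z }.

{ f, w, z }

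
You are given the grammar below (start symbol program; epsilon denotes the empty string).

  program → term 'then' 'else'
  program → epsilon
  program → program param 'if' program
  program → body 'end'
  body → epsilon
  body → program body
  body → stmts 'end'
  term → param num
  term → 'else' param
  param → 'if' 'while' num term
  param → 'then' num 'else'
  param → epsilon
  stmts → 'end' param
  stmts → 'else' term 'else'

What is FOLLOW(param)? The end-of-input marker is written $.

In program → program param 'if' program: add FIRST('if' program) = { 'if' }.
In term → param num: add FIRST(num) = { num }.
In term → 'else' param: param is at the end, add FOLLOW(term) = { 'else', 'end', 'if', 'then', num }.
In stmts → 'end' param: param is at the end, add FOLLOW(stmts) = { 'end' }.
Union: FOLLOW(param) = { 'else', 'end', 'if', 'then', num }.

{ 'else', 'end', 'if', 'then', num }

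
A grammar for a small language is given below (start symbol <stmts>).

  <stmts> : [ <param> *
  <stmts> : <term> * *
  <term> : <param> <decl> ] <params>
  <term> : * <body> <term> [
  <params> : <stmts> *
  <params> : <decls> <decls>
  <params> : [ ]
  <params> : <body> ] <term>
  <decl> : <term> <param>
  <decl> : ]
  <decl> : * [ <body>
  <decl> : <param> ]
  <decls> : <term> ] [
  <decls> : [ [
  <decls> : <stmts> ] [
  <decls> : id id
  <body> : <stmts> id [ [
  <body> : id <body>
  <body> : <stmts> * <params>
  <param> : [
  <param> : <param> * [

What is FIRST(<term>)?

{ *, [ }

From <term> : <param> <decl> ] <params>: add FIRST(<param>) = { [ }.
<term> : * <body> <term> [ contributes {*}.
Union: FIRST(<term>) = { *, [ }.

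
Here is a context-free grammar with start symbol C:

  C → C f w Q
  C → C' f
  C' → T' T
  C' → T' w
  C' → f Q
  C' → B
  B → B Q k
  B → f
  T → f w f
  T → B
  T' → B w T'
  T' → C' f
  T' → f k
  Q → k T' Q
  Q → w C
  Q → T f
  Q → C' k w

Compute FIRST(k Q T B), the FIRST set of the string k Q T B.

{ k }

k is a terminal; add {k} and stop.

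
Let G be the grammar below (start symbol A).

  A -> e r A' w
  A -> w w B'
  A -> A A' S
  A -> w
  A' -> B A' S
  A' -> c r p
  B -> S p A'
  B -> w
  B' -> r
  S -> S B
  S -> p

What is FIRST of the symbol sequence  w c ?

w is a terminal; add {w} and stop.

{ w }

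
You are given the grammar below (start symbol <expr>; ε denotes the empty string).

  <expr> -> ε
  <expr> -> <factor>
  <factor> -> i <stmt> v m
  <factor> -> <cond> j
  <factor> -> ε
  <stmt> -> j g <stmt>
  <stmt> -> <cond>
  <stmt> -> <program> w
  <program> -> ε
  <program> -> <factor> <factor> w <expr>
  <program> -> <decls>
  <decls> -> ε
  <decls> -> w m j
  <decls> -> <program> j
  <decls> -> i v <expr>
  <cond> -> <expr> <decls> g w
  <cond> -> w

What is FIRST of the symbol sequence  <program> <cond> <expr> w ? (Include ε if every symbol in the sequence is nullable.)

{ g, i, j, w }

Add FIRST(<program>)\{ε} = { g, i, j, w }; <program> is nullable, continue.
Add FIRST(<cond>) = { g, i, j, w }; <cond> is not nullable, stop.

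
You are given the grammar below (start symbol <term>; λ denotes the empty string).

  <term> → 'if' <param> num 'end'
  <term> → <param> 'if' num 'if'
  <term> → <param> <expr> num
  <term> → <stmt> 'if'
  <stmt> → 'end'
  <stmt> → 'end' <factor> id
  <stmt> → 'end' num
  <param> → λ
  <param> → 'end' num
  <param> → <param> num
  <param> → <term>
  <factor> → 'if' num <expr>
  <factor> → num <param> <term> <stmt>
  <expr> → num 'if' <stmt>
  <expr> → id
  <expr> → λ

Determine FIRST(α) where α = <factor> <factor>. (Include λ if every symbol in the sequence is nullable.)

Add FIRST(<factor>) = { 'if', num }; <factor> is not nullable, stop.

{ 'if', num }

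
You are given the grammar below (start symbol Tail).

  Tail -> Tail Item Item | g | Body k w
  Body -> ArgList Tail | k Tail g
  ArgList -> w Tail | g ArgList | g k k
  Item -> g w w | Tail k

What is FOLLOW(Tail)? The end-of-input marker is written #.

Tail is the start symbol, so # ∈ FOLLOW(Tail).
In Tail -> Tail Item Item: add FIRST(Item Item) = { g, k, w }.
In Body -> ArgList Tail: Tail is at the end, add FOLLOW(Body) = { k }.
In Body -> k Tail g: add FIRST(g) = { g }.
In ArgList -> w Tail: Tail is at the end, add FOLLOW(ArgList) = { g, k, w }.
In Item -> Tail k: add FIRST(k) = { k }.
Union: FOLLOW(Tail) = { #, g, k, w }.

{ #, g, k, w }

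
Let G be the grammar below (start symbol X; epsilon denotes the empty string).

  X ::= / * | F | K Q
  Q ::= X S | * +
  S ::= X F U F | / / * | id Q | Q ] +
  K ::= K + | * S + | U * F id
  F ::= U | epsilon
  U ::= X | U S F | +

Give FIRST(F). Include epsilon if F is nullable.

From F ::= U: add FIRST(U) = { *, +, /, ], id, epsilon } (including epsilon since U is nullable).
F ::= epsilon contributes epsilon.
Union: FIRST(F) = { *, +, /, ], id, epsilon }.

{ *, +, /, ], id, epsilon }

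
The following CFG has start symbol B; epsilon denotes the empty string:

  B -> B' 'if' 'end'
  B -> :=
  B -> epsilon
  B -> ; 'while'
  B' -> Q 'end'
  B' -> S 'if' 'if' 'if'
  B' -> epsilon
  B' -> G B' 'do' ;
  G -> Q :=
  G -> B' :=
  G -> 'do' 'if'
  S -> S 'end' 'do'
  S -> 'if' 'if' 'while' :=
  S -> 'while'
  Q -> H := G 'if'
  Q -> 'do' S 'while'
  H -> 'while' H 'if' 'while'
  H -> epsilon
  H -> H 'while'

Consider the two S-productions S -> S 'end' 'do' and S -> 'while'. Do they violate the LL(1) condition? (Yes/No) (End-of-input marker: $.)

FIRST(S 'end' 'do') = { 'if', 'while' } and FIRST('while') = { 'while' }.
Both contain 'while', so the two alternatives are not disjoint — LL(1) conflict.

Yes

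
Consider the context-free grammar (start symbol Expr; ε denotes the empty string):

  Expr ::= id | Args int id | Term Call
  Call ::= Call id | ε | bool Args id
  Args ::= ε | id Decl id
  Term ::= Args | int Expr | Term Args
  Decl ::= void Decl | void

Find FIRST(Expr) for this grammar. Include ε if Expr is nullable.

Expr ::= id contributes {id}.
From Expr ::= Args int id: Args nullable, take FIRST(Args) ∪ {int} = { id, int }.
From Expr ::= Term Call: Term, Call nullable, take FIRST(Term) ∪ FIRST(Call) = { bool, id, int }; also ε since the whole RHS is nullable.
Union: FIRST(Expr) = { bool, id, int, ε }.

{ bool, id, int, ε }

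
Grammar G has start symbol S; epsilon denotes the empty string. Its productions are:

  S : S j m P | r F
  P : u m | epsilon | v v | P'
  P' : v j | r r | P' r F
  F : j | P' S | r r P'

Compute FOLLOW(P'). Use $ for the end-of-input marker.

In P : P': P' is at the end, add FOLLOW(P) = { $, j, r }.
In P' : P' r F: add FIRST(r F) = { r }.
In F : P' S: add FIRST(S) = { r }.
In F : r r P': P' is at the end, add FOLLOW(F) = { $, j, r }.
Union: FOLLOW(P') = { $, j, r }.

{ $, j, r }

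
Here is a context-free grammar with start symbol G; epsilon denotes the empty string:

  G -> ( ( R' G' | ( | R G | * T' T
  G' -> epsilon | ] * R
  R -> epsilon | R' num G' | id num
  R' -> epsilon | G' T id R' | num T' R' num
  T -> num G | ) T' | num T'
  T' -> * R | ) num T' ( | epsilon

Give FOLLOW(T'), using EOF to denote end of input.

{ EOF, (, ), ], id, num }

In G -> * T' T: add FIRST(T) = { ), num }.
In R' -> num T' R' num: add FIRST(R' num) = { ), ], num }.
In T -> ) T': T' is at the end, add FOLLOW(T) = { EOF, id }.
In T -> num T': T' is at the end, add FOLLOW(T) = { EOF, id }.
In T' -> ) num T' (: add FIRST(() = { ( }.
Union: FOLLOW(T') = { EOF, (, ), ], id, num }.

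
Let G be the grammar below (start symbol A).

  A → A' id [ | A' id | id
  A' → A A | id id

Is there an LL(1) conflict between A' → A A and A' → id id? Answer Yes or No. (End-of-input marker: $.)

FIRST(A A) = { id } and FIRST(id id) = { id }.
Both contain id, so the two alternatives are not disjoint — LL(1) conflict.

Yes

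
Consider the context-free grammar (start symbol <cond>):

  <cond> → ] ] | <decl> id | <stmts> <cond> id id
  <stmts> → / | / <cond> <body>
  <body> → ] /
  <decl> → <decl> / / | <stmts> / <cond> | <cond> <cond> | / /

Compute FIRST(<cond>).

{ /, ] }

<cond> → ] ] contributes {]}.
From <cond> → <decl> id: add FIRST(<decl>) = { /, ] }.
From <cond> → <stmts> <cond> id id: add FIRST(<stmts>) = { / }.
Union: FIRST(<cond>) = { /, ] }.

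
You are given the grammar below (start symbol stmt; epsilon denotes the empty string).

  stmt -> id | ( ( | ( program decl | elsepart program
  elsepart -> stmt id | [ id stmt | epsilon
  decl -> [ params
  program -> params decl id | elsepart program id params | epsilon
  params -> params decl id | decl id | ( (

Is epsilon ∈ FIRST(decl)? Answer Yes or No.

Nullable nonterminals: elsepart, program, stmt.
No production of decl has an RHS whose symbols are all nullable, so decl is not nullable.

No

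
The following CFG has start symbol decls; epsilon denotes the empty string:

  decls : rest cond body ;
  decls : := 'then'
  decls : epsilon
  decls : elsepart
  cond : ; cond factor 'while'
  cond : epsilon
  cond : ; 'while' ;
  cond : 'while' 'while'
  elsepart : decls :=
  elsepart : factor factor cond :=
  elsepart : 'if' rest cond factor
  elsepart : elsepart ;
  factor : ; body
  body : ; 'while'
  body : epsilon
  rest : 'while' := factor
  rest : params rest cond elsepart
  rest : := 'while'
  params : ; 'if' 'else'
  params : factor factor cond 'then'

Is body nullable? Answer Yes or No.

body has an epsilon-production, so body ⇒ epsilon.

Yes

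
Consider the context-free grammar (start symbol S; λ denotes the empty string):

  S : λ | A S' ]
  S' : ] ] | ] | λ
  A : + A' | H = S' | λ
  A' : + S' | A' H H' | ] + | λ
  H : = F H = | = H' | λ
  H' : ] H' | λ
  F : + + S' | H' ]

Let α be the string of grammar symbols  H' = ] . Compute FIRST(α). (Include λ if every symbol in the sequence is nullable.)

Add FIRST(H')\{λ} = { ] }; H' is nullable, continue.
= is a terminal; add {=} and stop.

{ =, ] }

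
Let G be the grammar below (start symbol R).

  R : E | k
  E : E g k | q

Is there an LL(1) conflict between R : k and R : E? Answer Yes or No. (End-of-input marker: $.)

No

FIRST(k) = { k } and FIRST(E) = { q }.
The FIRST sets are disjoint and neither alternative is nullable — no conflict.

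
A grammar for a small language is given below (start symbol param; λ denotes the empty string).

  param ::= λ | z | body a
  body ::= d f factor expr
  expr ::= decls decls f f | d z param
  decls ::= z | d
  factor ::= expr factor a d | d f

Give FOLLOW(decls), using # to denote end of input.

{ d, f, z }

In expr ::= decls decls f f: add FIRST(decls f f) = { d, z }.
In expr ::= decls decls f f: add FIRST(f f) = { f }.
Union: FOLLOW(decls) = { d, f, z }.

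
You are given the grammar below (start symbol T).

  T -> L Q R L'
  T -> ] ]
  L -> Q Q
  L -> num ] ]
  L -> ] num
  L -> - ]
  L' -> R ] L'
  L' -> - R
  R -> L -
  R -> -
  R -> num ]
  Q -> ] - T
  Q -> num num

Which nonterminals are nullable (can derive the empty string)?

No nonterminal has an empty production or an RHS whose symbols are all nullable.

{ } (none)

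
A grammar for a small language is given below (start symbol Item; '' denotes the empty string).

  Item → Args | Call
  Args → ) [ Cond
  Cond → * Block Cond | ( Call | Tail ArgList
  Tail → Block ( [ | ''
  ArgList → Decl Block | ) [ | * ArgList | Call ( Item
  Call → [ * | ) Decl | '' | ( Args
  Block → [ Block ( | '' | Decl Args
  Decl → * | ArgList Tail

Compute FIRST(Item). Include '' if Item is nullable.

{ (, ), [, '' }

From Item → Args: add FIRST(Args) = { ) }.
From Item → Call: add FIRST(Call) = { (, ), [, '' } (including '' since Call is nullable).
Union: FIRST(Item) = { (, ), [, '' }.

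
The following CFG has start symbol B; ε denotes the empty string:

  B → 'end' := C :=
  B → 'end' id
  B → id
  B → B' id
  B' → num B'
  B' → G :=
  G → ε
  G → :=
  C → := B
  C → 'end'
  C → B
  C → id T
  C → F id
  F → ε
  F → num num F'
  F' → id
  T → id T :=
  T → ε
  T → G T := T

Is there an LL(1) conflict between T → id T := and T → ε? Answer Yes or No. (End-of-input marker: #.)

No

FIRST(id T :=) = { id } and FIRST(ε) = { ε }.
The second is nullable but FOLLOW(T) = { := } is disjoint from FIRST of the first.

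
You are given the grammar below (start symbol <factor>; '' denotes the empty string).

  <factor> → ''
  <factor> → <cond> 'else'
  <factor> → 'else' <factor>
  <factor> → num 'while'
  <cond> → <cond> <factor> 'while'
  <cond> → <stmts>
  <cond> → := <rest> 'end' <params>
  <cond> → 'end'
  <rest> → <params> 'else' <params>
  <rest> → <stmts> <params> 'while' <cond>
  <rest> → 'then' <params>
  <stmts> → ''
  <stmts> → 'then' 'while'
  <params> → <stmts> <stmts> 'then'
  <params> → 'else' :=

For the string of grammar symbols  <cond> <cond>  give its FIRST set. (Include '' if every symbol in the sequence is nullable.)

{ 'else', 'end', 'then', 'while', :=, num, '' }

Add FIRST(<cond>)\{''} = { 'else', 'end', 'then', 'while', :=, num }; <cond> is nullable, continue.
Add FIRST(<cond>)\{''} = { 'else', 'end', 'then', 'while', :=, num }; <cond> is nullable, continue.
Every symbol is nullable, so include ''.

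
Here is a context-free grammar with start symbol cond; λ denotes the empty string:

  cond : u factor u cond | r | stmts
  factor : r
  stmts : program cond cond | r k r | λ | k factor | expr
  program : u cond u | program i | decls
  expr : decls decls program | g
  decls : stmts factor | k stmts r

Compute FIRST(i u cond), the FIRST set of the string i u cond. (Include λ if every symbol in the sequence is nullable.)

i is a terminal; add {i} and stop.

{ i }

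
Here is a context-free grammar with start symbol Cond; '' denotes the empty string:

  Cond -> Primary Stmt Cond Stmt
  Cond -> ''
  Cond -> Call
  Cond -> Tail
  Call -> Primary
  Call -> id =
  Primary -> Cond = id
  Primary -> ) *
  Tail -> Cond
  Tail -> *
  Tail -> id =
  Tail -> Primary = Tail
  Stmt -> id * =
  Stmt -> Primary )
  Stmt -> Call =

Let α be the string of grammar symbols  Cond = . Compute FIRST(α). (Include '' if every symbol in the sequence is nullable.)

Add FIRST(Cond)\{''} = { ), *, =, id }; Cond is nullable, continue.
= is a terminal; add {=} and stop.

{ ), *, =, id }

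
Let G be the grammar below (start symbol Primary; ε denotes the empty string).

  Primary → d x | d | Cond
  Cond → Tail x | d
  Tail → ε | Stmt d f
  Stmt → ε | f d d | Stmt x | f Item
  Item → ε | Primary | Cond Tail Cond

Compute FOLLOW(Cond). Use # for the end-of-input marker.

In Primary → Cond: Cond is at the end, add FOLLOW(Primary) = { #, d, x }.
In Item → Cond Tail Cond: add FIRST(Tail Cond) = { d, f, x }.
In Item → Cond Tail Cond: Cond is at the end, add FOLLOW(Item) = { d, x }.
Union: FOLLOW(Cond) = { #, d, f, x }.

{ #, d, f, x }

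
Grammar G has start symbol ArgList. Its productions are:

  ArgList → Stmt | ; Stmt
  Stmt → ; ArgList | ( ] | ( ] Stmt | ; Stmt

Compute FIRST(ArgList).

From ArgList → Stmt: add FIRST(Stmt) = { (, ; }.
ArgList → ; Stmt contributes {;}.
Union: FIRST(ArgList) = { (, ; }.

{ (, ; }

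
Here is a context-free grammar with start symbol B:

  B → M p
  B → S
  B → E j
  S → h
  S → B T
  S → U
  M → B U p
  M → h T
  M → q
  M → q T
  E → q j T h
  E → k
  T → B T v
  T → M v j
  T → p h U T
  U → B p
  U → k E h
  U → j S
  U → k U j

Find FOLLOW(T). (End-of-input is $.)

In S → B T: T is at the end, add FOLLOW(S) = { $, h, j, k, p, q }.
In M → h T: T is at the end, add FOLLOW(M) = { p, v }.
In M → q T: T is at the end, add FOLLOW(M) = { p, v }.
In E → q j T h: add FIRST(h) = { h }.
In T → B T v: add FIRST(v) = { v }.
In T → p h U T: T is at the end, add FOLLOW(T) = { $, h, j, k, p, q, v }.
Union: FOLLOW(T) = { $, h, j, k, p, q, v }.

{ $, h, j, k, p, q, v }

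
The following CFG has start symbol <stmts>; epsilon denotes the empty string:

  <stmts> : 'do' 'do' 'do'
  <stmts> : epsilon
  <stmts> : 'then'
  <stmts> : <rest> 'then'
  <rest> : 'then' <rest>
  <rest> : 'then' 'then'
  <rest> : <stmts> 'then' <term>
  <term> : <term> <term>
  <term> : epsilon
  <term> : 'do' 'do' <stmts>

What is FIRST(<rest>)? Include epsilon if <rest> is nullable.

<rest> : 'then' <rest> contributes {'then'}.
<rest> : 'then' 'then' contributes {'then'}.
From <rest> : <stmts> 'then' <term>: <stmts> nullable, take FIRST(<stmts>) ∪ {'then'} = { 'do', 'then' }.
Union: FIRST(<rest>) = { 'do', 'then' }.

{ 'do', 'then' }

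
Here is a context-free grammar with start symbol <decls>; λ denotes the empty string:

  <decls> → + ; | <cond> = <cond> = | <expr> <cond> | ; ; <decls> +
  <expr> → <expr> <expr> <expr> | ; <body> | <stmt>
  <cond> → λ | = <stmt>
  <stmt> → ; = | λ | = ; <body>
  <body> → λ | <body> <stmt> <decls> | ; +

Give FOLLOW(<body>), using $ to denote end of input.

{ $, +, ;, = }

In <expr> → ; <body>: <body> is at the end, add FOLLOW(<expr>) = { $, +, ;, = }.
In <stmt> → = ; <body>: <body> is at the end, add FOLLOW(<stmt>) = { $, +, ;, = }.
In <body> → <body> <stmt> <decls>: add FIRST(<stmt> <decls>)\{λ} = { +, ;, = }.
  Since <stmt> <decls> is nullable, also add FOLLOW(<body>) = { $, +, ;, = }.
Union: FOLLOW(<body>) = { $, +, ;, = }.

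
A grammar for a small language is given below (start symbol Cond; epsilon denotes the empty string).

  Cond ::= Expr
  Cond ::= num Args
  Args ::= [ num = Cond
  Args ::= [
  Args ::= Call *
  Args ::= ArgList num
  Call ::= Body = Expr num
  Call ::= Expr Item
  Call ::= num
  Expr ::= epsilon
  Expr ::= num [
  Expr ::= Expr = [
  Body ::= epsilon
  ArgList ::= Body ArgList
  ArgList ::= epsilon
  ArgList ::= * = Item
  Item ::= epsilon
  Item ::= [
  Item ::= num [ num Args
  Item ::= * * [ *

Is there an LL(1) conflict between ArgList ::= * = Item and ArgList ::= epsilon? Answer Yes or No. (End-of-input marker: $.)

FIRST(* = Item) = { * } and FIRST(epsilon) = { epsilon }.
The second is nullable but FOLLOW(ArgList) = { num } is disjoint from FIRST of the first.

No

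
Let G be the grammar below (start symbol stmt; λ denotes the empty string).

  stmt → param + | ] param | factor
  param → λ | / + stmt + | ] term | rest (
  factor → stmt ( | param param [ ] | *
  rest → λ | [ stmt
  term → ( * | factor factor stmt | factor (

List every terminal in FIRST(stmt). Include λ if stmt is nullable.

{ (, *, +, /, [, ] }

From stmt → param +: param nullable, take FIRST(param) ∪ {+} = { (, +, /, [, ] }.
stmt → ] param contributes {]}.
From stmt → factor: add FIRST(factor) = { (, *, +, /, [, ] }.
Union: FIRST(stmt) = { (, *, +, /, [, ] }.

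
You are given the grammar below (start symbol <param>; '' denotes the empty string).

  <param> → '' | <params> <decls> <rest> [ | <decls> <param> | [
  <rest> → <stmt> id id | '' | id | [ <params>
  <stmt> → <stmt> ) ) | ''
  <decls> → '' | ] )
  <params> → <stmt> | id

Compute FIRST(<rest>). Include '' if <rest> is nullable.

{ ), [, id, '' }

From <rest> → <stmt> id id: <stmt> nullable, take FIRST(<stmt>) ∪ {id} = { ), id }.
<rest> → '' contributes ''.
<rest> → id contributes {id}.
<rest> → [ <params> contributes {[}.
Union: FIRST(<rest>) = { ), [, id, '' }.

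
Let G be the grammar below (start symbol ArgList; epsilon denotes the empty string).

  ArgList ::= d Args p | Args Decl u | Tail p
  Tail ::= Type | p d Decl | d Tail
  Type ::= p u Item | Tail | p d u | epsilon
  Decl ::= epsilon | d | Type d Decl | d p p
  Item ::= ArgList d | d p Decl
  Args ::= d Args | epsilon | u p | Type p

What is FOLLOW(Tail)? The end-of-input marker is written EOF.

{ d, p }

In ArgList ::= Tail p: add FIRST(p) = { p }.
In Tail ::= d Tail: Tail is at the end, add FOLLOW(Tail) = { d, p }.
In Type ::= Tail: Tail is at the end, add FOLLOW(Type) = { d, p }.
Union: FOLLOW(Tail) = { d, p }.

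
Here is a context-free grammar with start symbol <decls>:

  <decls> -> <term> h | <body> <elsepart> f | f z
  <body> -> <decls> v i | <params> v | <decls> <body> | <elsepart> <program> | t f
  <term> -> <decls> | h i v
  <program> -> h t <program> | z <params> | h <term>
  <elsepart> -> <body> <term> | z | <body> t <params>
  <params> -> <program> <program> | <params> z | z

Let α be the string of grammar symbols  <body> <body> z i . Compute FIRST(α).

Add FIRST(<body>) = { f, h, t, z }; <body> is not nullable, stop.

{ f, h, t, z }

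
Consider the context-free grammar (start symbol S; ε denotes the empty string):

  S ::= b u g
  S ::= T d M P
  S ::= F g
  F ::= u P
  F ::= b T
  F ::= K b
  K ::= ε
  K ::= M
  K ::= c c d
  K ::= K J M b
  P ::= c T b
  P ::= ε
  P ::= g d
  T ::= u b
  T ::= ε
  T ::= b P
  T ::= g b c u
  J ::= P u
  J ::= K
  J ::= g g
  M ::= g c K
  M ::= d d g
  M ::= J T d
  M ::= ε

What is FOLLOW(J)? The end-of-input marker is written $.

{ b, c, d, g, u }

In K ::= K J M b: add FIRST(M b) = { b, c, d, g, u }.
In M ::= J T d: add FIRST(T d) = { b, d, g, u }.
Union: FOLLOW(J) = { b, c, d, g, u }.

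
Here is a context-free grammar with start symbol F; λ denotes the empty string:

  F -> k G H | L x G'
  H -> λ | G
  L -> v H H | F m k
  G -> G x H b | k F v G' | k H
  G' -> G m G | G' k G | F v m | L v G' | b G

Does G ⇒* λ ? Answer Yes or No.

Nullable nonterminals: H.
No production of G has an RHS whose symbols are all nullable, so G is not nullable.

No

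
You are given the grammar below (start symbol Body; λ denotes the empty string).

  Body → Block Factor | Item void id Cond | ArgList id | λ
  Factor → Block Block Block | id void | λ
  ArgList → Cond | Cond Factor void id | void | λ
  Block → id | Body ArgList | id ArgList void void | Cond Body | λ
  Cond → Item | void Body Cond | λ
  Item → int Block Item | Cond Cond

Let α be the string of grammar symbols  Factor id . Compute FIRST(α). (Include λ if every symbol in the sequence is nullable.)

{ id, int, void }

Add FIRST(Factor)\{λ} = { id, int, void }; Factor is nullable, continue.
id is a terminal; add {id} and stop.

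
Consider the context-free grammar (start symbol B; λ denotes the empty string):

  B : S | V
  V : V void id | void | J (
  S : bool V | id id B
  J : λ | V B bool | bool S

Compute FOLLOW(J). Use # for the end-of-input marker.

{ ( }

In V : J (: add FIRST(() = { ( }.
Union: FOLLOW(J) = { ( }.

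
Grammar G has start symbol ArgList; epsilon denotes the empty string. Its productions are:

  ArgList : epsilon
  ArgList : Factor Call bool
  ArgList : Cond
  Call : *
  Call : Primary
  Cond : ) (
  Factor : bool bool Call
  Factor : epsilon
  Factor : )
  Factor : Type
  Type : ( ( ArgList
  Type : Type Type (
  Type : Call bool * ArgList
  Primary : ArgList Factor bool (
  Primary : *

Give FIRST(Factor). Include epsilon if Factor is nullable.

Factor : bool bool Call contributes {bool}.
Factor : epsilon contributes epsilon.
Factor : ) contributes {)}.
From Factor : Type: add FIRST(Type) = { (, ), *, bool }.
Union: FIRST(Factor) = { (, ), *, bool, epsilon }.

{ (, ), *, bool, epsilon }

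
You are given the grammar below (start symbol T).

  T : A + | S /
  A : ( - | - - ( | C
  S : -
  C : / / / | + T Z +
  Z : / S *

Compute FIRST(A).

A : ( - contributes {(}.
A : - - ( contributes {-}.
From A : C: add FIRST(C) = { +, / }.
Union: FIRST(A) = { (, +, -, / }.

{ (, +, -, / }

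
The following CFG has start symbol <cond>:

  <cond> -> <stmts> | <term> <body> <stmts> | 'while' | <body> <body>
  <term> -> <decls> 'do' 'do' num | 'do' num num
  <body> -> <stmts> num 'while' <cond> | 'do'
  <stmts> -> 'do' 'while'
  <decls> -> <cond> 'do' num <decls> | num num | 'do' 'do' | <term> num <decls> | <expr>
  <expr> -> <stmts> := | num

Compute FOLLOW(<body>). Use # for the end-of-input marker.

In <cond> -> <term> <body> <stmts>: add FIRST(<stmts>) = { 'do' }.
In <cond> -> <body> <body>: add FIRST(<body>) = { 'do' }.
In <cond> -> <body> <body>: <body> is at the end, add FOLLOW(<cond>) = { #, 'do' }.
Union: FOLLOW(<body>) = { #, 'do' }.

{ #, 'do' }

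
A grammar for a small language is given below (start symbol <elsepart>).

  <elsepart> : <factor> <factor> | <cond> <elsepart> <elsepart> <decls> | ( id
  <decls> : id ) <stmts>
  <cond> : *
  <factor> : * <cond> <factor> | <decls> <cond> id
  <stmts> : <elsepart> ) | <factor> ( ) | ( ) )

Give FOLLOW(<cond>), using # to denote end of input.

{ (, *, id }

In <elsepart> : <cond> <elsepart> <elsepart> <decls>: add FIRST(<elsepart> <elsepart> <decls>) = { (, *, id }.
In <factor> : * <cond> <factor>: add FIRST(<factor>) = { *, id }.
In <factor> : <decls> <cond> id: add FIRST(id) = { id }.
Union: FOLLOW(<cond>) = { (, *, id }.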